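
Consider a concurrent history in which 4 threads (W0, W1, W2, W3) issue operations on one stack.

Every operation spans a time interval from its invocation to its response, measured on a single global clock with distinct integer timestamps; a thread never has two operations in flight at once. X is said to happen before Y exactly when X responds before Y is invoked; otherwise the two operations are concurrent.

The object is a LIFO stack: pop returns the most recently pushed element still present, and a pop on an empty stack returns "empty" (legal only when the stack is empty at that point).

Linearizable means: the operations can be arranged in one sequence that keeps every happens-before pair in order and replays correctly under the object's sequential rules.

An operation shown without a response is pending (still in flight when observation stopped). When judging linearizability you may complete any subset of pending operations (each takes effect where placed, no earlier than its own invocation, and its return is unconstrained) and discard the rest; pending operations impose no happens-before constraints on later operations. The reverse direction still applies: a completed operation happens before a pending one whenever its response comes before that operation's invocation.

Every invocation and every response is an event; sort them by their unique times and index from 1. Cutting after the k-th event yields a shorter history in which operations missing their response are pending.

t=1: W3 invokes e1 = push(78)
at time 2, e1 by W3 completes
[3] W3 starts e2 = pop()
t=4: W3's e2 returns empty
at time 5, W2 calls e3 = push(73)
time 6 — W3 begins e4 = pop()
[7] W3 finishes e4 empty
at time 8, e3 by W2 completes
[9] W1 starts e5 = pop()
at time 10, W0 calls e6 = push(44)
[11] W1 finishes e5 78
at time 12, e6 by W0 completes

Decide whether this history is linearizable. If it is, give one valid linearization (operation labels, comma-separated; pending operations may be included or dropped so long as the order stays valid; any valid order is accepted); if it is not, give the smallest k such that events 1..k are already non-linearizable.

not linearizable — minimal violating prefix: 4 events

through event 3 a valid linearization exists; event 4 (e2 responding at time 4) ends that
exactly one order of the 2 completed ops respects real time; the stack replay fails
for example e1, e2 fails at step 2: e2 pop() → empty is not legal there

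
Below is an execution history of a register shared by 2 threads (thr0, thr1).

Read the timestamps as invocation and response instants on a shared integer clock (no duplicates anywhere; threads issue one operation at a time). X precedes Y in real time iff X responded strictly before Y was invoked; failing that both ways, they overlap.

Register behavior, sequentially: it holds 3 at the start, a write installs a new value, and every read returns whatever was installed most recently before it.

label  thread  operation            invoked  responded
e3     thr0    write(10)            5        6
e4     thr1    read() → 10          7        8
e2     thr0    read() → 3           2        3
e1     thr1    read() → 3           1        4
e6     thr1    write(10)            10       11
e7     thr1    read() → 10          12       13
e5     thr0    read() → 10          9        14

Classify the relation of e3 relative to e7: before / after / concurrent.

e3 spans [5,6], e7 spans [12,13]
resp(e3)=6 < inv(e7)=12

before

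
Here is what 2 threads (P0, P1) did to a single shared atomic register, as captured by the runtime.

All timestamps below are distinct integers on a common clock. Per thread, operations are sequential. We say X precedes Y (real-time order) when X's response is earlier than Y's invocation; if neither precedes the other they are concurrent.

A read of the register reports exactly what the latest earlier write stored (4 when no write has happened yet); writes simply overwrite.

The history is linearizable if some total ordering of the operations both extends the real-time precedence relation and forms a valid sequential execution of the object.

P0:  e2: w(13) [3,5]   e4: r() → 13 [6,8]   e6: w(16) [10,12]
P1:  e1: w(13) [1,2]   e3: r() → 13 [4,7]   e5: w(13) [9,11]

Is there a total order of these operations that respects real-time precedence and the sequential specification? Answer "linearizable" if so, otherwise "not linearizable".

linearizable

one valid linearization: e1, e2, e3, e4, e5, e6
1. e1 w(13), leaving value 13
2. e2 w(13), leaving value 13
3. e3 r() → 13, leaving value 13
4. e4 r() → 13, leaving value 13
5. e5 w(13), leaving value 13
6. e6 w(16), leaving value 16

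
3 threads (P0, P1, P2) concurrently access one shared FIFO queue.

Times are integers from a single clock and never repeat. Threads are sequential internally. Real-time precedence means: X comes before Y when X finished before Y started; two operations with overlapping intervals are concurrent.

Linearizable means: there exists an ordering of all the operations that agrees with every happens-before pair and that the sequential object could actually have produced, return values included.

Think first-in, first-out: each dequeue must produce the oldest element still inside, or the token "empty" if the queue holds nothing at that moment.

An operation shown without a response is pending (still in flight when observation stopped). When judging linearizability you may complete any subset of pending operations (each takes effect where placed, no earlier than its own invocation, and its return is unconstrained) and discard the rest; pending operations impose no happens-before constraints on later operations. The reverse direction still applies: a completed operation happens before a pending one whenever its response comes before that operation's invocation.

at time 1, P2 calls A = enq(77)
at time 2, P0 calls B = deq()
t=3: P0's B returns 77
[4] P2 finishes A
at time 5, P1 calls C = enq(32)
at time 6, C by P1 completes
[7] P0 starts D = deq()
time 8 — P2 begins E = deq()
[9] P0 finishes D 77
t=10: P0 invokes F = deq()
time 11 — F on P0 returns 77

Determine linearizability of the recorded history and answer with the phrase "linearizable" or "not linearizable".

not linearizable

through event 8 a valid linearization exists; event 9 (D responding at time 9) ends that
2 orders of the 4 completed FIFO queue ops respect real time; none is legal
no escape via the 1 pending operation (E): every completion choice fails
one such order, A, B, C, D (pending dropped), breaks at step 4 where D deq() → 77 is illegal
one such order, B, A, C, D (pending dropped), breaks at step 1 where B deq() → 77 is illegal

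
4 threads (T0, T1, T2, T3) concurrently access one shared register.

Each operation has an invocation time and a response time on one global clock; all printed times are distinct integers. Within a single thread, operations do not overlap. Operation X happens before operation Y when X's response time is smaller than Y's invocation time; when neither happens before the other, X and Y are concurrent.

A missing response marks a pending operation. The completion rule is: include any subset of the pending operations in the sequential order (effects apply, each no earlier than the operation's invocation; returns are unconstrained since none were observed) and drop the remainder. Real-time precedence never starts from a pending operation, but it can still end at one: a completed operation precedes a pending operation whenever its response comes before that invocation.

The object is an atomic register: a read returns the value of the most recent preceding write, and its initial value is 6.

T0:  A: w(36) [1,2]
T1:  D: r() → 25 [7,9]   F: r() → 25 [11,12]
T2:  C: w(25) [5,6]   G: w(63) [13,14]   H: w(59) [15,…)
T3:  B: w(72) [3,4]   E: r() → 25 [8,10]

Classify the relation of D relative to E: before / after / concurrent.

concurrent

D spans [7,9], E spans [8,10]
the intervals overlap in both directions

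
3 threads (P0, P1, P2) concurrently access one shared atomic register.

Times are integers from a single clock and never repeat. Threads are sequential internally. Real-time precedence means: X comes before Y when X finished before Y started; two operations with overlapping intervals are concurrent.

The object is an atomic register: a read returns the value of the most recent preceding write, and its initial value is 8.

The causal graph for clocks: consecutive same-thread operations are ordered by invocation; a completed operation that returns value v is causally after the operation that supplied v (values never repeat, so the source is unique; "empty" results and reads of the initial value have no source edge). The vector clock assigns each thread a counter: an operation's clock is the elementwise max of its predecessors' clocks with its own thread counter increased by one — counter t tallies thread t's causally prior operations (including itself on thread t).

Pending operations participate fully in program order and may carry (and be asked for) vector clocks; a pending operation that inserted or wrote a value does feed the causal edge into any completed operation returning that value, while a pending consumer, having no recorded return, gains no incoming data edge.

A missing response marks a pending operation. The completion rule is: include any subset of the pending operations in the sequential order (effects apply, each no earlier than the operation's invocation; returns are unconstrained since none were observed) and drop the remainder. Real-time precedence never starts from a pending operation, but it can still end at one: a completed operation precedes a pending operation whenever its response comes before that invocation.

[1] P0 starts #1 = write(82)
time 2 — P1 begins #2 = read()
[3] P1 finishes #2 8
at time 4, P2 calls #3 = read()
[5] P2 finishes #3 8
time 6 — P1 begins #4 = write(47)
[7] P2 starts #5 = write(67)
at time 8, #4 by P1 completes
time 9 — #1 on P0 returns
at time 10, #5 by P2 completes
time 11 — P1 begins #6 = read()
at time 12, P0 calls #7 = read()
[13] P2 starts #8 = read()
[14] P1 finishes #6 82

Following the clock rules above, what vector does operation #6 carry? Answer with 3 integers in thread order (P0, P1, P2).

(1, 3, 0)

VC(#3, invoked at 4): no causal predecessors; +1 on P2 → (0, 0, 1)
VC(#2, invoked at 2): no causal predecessors; +1 on P1 → (0, 1, 0)
VC(#1, invoked at 1): no causal predecessors; +1 on P0 → (1, 0, 0)
from VC(#3)=(0, 0, 1), #5 (invoked 7) maxes components and bumps P2 → (0, 0, 2)
from VC(#2)=(0, 1, 0), #4 (invoked 6) maxes components and bumps P1 → (0, 2, 0)
from VC(#1)=(1, 0, 0), #7 (invoked 12) maxes components and bumps P0 → (2, 0, 0)
from VC(#5)=(0, 0, 2), #8 (invoked 13) maxes components and bumps P2 → (0, 0, 3)
from VC(#1)=(1, 0, 0), VC(#4)=(0, 2, 0), #6 (invoked 11) maxes components and bumps P1 → (1, 3, 0)
target: VC(#6) = (1, 3, 0)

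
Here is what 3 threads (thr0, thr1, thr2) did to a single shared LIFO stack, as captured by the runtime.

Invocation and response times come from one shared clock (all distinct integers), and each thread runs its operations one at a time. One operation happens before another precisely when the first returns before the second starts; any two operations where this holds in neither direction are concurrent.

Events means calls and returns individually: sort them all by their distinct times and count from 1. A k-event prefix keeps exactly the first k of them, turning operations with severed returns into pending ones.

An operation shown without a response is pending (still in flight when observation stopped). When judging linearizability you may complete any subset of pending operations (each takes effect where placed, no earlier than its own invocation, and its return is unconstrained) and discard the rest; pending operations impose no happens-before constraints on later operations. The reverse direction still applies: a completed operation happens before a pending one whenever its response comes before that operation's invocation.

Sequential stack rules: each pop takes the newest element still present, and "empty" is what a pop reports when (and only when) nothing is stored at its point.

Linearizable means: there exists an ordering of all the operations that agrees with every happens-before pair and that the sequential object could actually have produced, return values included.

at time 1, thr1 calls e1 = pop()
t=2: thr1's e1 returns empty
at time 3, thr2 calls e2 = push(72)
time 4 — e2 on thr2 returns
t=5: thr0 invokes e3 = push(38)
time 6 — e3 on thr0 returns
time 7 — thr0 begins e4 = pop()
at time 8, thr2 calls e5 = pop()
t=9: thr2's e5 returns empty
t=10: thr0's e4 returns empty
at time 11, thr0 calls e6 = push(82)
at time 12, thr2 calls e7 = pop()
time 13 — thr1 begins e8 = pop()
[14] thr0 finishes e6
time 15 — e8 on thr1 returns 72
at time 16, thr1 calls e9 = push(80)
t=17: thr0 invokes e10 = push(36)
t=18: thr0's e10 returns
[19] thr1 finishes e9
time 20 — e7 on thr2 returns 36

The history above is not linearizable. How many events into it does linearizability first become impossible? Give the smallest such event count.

events 1..8 are still linearizable — one witness is e1, e2, e3:
1. e1 pop() → empty, leaving stack <>
2. e2 push(72), leaving stack <72>
3. e3 push(38), leaving stack <72,38>
event 9 — e5's response, time 9 — after it, nothing linearizes
include/drop combinations of the 1 pending operation (e4) were all tried; none helps
for example e1, e2, e3, e5 (pending dropped) fails at step 4: e5 pop() → empty is not legal there

9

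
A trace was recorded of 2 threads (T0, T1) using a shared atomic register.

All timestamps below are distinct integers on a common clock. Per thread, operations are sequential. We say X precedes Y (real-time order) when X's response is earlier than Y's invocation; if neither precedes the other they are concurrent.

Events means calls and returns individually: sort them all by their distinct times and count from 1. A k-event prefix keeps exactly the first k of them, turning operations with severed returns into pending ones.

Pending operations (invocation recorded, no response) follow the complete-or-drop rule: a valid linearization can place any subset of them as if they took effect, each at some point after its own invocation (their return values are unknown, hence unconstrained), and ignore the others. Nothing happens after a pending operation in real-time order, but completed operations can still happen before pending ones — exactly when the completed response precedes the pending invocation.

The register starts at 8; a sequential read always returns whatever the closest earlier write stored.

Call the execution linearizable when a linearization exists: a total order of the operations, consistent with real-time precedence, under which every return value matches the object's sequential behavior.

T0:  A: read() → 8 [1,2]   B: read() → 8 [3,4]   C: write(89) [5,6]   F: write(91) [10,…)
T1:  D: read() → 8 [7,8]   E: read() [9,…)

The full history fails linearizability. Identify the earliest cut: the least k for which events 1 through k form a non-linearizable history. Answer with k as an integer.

8

a valid linearization of events 1..7 exists, for instance A, B, C:
1. A read() → 8, leaving value 8
2. B read() → 8, leaving value 8
3. C write(89), leaving value 89
once event 8 joins (D's response, time 8), exhaustive search finds no witness
for example A, B, C, D fails at step 4: D read() → 8 is not legal there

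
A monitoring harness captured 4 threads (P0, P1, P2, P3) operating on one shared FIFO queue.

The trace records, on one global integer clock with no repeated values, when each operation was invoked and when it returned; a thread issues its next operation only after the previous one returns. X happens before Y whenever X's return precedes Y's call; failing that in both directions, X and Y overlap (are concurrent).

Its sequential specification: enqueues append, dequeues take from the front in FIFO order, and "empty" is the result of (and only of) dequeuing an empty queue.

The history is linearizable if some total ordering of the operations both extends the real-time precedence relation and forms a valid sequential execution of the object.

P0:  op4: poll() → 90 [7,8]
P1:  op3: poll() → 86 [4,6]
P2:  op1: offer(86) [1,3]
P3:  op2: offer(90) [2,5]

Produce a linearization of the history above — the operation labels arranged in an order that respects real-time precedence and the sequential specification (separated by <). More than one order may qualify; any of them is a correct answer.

after step 1 (op1 offer(86)): queue <86>
after step 2 (op2 offer(90)): queue <86,90>
after step 3 (op3 poll() → 86): queue <90>
after step 4 (op4 poll() → 90): queue <>

op1 < op2 < op3 < op4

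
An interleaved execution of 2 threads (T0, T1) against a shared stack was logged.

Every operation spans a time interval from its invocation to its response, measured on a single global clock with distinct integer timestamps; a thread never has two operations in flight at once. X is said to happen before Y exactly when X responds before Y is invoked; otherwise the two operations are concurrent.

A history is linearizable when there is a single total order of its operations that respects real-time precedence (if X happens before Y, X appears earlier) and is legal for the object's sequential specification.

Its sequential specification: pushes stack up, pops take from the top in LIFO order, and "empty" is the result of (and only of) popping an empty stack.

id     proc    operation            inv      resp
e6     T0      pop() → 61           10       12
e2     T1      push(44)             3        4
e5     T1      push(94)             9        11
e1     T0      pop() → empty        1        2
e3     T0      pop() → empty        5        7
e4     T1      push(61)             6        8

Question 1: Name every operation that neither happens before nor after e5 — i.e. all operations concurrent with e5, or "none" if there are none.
e6

e5 runs from 9 to 11; window-overlapping ops are concurrent
e1 [1,2]: before
e2 [3,4]: before
e3 [5,7]: before
e4 [6,8]: before
e6 [10,12]: concurrent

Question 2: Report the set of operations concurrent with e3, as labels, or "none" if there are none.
e4

e3 spans [5,7]; an op avoiding the whole window 5..7 is ordered, any other is concurrent
e1 [1,2]: before
e2 [3,4]: before
e4 [6,8]: concurrent
e5 [9,11]: after
e6 [10,12]: after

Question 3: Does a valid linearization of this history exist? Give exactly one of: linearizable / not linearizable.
not linearizable

through event 6 a valid linearization exists; event 7 (e3 responding at time 7) ends that
a single order respects real time; the 3 completed stack operations fail replay along it
include/drop combinations of the 1 pending operation (e4) were all tried; none helps
e.g. e1, e2, e3 (pending dropped): illegal at step 3, since e3 pop() → empty cannot apply there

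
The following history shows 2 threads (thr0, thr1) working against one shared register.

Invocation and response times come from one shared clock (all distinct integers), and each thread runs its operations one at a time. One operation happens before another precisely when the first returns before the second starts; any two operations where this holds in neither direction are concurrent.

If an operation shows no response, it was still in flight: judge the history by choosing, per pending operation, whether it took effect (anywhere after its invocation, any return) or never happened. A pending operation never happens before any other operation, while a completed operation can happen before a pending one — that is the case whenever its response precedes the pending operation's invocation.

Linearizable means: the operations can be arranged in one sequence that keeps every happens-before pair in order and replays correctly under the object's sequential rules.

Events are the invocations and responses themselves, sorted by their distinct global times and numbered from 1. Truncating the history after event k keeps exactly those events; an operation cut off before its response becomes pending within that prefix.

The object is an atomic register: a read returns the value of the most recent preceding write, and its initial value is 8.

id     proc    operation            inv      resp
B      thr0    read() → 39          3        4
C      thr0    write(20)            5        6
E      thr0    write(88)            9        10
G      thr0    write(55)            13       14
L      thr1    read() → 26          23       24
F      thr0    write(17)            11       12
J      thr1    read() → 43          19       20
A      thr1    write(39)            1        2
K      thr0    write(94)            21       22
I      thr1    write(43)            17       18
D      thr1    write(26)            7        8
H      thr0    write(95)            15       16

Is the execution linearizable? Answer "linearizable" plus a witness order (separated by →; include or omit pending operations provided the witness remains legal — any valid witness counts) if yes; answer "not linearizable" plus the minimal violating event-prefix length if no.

not linearizable — minimal violating prefix: 24 events

through event 23 a valid linearization exists; event 24 (L responding at time 24) ends that
exhaustive check: the 12 completed register ops admit one real-time order; illegal
for example A, B, C, D, E, F, G, H, I, J, K, L fails at step 12: L read() → 26 is not legal there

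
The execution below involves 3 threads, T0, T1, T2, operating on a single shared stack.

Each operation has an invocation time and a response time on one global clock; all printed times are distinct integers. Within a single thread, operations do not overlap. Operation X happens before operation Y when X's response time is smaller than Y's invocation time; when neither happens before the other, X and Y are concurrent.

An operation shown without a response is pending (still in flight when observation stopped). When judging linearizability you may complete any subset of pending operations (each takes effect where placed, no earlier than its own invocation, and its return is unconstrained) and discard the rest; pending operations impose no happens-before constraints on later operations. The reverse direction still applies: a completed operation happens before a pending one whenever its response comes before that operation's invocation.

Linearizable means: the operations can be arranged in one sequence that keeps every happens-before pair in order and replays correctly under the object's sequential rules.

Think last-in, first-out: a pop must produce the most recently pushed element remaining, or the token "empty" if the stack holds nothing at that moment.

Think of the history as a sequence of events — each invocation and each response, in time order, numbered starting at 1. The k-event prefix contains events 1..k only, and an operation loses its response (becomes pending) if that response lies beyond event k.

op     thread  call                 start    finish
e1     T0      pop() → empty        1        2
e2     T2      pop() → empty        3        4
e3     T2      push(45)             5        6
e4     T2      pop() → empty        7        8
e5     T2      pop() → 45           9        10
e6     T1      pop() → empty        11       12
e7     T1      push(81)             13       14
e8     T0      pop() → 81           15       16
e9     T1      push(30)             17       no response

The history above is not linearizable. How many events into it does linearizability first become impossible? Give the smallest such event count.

8

events 1..7 are still linearizable — one witness is e1, e2, e3:
step 1: e1 pop() → empty — stack <>
step 2: e2 pop() → empty — stack <>
step 3: e3 push(45) — stack <45>
at event 8 (e4's time-8 response) nothing linearizes any more
e.g. e1, e2, e3, e4: illegal at step 4, since e4 pop() → empty cannot apply there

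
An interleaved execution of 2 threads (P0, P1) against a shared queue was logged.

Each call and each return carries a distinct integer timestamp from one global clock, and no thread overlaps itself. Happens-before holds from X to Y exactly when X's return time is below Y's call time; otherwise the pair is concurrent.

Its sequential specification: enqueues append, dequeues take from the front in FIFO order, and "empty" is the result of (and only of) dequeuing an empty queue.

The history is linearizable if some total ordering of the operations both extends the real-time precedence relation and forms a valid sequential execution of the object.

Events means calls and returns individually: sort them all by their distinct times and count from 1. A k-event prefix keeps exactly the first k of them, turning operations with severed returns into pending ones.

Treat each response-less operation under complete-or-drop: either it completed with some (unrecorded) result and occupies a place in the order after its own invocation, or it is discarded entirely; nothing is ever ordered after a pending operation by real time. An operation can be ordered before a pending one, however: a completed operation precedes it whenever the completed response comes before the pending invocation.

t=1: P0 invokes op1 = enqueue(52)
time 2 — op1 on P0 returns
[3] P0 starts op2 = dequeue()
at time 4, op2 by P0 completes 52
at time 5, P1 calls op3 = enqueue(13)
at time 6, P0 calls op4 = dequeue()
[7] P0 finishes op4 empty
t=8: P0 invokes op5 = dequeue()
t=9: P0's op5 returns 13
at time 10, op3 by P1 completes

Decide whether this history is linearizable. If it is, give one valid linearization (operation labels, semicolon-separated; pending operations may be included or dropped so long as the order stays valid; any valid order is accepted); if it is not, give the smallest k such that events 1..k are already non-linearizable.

linearizable — witness: op1; op2; op4; op3; op5

1. op1 enqueue(52), leaving queue <52>
2. op2 dequeue() → 52, leaving queue <>
3. op4 dequeue() → empty, leaving queue <>
4. op3 enqueue(13), leaving queue <13>
5. op5 dequeue() → 13, leaving queue <>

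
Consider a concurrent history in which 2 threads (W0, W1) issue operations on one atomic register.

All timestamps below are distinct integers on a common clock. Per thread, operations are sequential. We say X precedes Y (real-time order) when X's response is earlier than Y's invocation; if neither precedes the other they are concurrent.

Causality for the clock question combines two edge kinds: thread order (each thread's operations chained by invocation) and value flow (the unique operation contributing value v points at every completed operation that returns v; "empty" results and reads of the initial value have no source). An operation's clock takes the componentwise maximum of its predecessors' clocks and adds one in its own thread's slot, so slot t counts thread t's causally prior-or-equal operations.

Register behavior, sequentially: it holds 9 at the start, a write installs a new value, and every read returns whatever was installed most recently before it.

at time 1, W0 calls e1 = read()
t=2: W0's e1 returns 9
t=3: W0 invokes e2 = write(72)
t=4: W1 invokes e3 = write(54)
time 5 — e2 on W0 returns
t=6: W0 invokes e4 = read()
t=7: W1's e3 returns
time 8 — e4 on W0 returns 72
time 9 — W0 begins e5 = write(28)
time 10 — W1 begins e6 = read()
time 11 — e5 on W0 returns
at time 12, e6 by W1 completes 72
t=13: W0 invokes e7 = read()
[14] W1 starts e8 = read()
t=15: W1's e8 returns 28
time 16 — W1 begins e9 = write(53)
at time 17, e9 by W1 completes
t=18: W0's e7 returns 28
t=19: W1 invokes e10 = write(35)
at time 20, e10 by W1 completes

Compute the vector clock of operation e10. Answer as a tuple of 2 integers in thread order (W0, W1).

invoked at 4, e3 has no predecessors; its own W1 bump gives (0, 1)
invoked at 1, e1 has no predecessors; its own W0 bump gives (1, 0)
invoked at 3, e2 merges VC(e1)=(1, 0) and bumps W0's slot → (2, 0)
invoked at 6, e4 merges VC(e2)=(2, 0) and bumps W0's slot → (3, 0)
invoked at 10, e6 merges VC(e2)=(2, 0), VC(e3)=(0, 1) and bumps W1's slot → (2, 2)
invoked at 9, e5 merges VC(e4)=(3, 0) and bumps W0's slot → (4, 0)
invoked at 13, e7 merges VC(e5)=(4, 0) and bumps W0's slot → (5, 0)
invoked at 14, e8 merges VC(e5)=(4, 0), VC(e6)=(2, 2) and bumps W1's slot → (4, 3)
invoked at 16, e9 merges VC(e8)=(4, 3) and bumps W1's slot → (4, 4)
invoked at 19, e10 merges VC(e9)=(4, 4) and bumps W1's slot → (4, 5)
target: VC(e10) = (4, 5)

(4, 5)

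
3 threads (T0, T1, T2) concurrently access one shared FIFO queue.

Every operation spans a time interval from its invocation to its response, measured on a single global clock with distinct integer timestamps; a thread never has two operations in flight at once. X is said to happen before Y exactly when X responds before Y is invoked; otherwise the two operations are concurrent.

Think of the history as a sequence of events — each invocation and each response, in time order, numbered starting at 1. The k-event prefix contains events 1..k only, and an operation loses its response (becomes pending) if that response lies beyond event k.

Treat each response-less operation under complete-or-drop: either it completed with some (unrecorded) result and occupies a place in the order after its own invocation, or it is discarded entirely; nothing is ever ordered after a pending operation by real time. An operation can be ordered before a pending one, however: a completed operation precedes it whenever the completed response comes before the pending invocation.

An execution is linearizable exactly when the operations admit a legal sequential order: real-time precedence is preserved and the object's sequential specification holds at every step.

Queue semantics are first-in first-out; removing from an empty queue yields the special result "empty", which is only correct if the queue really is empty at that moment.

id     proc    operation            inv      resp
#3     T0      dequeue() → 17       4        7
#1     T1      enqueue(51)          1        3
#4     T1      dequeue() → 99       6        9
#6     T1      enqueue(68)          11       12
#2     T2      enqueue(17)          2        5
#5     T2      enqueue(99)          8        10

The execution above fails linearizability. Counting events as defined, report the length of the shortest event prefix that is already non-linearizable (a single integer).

9

a valid linearization of events 1..8 exists, for instance #1, #2, #4, #3:
1. #1 enqueue(51), leaving queue <51>
2. #2 enqueue(17), leaving queue <51,17>
3. #4 dequeue() (pending, included), leaving queue <17>
4. #3 dequeue() → 17, leaving queue <>
once event 9 joins (#4's response, time 9), exhaustive search finds no witness
no completion choice of the 1 pending operation (#5) rescues it — every subset was tried
one such order, #1, #2, #3, #4 (pending dropped), breaks at step 3 where #3 dequeue() → 17 is illegal
one such order, #1, #2, #4, #3 (pending dropped), breaks at step 3 where #4 dequeue() → 99 is illegal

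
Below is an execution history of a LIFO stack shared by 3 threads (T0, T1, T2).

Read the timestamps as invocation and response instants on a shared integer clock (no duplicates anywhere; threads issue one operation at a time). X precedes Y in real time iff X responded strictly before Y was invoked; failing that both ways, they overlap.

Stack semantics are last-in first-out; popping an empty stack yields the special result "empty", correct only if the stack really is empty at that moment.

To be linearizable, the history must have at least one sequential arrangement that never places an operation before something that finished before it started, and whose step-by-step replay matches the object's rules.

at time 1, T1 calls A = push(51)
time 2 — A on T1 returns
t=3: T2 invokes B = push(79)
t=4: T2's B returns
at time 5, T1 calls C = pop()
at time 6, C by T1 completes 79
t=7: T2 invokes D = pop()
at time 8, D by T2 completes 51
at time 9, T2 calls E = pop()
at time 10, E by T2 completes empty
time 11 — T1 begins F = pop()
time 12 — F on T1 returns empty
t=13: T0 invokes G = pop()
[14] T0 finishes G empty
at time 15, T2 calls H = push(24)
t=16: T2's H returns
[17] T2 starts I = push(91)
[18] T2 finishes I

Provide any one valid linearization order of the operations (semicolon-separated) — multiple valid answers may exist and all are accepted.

A; B; C; D; E; F; G; H; I

step 1: A push(51) — stack <51>
step 2: B push(79) — stack <51,79>
step 3: C pop() → 79 — stack <51>
step 4: D pop() → 51 — stack <>
step 5: E pop() → empty — stack <>
step 6: F pop() → empty — stack <>
step 7: G pop() → empty — stack <>
step 8: H push(24) — stack <24>
step 9: I push(91) — stack <24,91>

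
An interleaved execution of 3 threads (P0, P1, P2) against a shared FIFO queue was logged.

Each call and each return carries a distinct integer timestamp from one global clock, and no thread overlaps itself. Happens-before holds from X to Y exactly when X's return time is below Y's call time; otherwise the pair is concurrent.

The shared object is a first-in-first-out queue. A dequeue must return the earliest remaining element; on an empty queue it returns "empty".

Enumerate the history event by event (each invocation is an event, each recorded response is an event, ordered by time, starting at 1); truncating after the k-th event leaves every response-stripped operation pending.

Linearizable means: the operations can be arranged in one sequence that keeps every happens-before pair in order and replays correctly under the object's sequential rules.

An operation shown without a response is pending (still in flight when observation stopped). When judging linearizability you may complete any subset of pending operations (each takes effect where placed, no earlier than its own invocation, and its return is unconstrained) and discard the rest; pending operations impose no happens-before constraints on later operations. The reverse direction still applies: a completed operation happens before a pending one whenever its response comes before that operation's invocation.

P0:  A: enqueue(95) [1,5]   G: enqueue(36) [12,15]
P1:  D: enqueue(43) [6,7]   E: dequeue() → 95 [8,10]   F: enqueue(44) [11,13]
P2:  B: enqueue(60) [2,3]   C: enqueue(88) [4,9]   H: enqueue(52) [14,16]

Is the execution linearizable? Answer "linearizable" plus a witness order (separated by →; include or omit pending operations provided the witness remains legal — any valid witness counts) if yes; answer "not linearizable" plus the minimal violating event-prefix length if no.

linearizable — witness: A → B → C → D → E → F → G → H

1. A enqueue(95), leaving queue <95>
2. B enqueue(60), leaving queue <95,60>
3. C enqueue(88), leaving queue <95,60,88>
4. D enqueue(43), leaving queue <95,60,88,43>
5. E dequeue() → 95, leaving queue <60,88,43>
6. F enqueue(44), leaving queue <60,88,43,44>
7. G enqueue(36), leaving queue <60,88,43,44,36>
8. H enqueue(52), leaving queue <60,88,43,44,36,52>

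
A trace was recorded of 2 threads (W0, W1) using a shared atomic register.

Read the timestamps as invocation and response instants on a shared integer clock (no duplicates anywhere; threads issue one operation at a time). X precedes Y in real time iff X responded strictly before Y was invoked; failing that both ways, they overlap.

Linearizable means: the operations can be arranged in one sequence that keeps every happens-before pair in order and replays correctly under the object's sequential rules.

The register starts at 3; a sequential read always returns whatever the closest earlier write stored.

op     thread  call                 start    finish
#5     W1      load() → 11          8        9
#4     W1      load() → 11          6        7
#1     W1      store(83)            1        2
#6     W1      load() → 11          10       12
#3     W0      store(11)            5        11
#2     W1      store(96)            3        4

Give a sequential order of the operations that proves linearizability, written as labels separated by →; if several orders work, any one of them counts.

#1 → #2 → #3 → #4 → #5 → #6

step 1: #1 store(83) — value 83
step 2: #2 store(96) — value 96
step 3: #3 store(11) — value 11
step 4: #4 load() → 11 — value 11
step 5: #5 load() → 11 — value 11
step 6: #6 load() → 11 — value 11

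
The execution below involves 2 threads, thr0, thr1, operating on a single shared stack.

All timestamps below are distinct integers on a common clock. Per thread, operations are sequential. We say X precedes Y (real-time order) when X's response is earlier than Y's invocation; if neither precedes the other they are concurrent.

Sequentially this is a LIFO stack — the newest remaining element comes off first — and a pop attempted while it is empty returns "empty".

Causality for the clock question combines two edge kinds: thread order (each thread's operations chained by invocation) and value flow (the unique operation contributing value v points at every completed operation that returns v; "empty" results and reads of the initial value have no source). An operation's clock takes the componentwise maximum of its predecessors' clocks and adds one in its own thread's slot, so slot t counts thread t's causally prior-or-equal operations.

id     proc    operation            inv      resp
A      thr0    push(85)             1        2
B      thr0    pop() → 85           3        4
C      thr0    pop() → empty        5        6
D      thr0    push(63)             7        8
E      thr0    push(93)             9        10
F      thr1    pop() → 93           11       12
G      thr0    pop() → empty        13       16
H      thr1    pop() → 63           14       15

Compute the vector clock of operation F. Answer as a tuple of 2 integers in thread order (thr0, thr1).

(5, 1)

A, invoked 1, has no incoming edges; only thr0's bump applies → (1, 0)
invoked at 3, B merges VC(A)=(1, 0) and bumps thr0's slot → (2, 0)
invoked at 5, C merges VC(B)=(2, 0) and bumps thr0's slot → (3, 0)
invoked at 7, D merges VC(C)=(3, 0) and bumps thr0's slot → (4, 0)
invoked at 9, E merges VC(D)=(4, 0) and bumps thr0's slot → (5, 0)
invoked at 11, F merges VC(E)=(5, 0) and bumps thr1's slot → (5, 1)
invoked at 13, G merges VC(E)=(5, 0) and bumps thr0's slot → (6, 0)
invoked at 14, H merges VC(D)=(4, 0), VC(F)=(5, 1) and bumps thr1's slot → (5, 2)
target: VC(F) = (5, 1)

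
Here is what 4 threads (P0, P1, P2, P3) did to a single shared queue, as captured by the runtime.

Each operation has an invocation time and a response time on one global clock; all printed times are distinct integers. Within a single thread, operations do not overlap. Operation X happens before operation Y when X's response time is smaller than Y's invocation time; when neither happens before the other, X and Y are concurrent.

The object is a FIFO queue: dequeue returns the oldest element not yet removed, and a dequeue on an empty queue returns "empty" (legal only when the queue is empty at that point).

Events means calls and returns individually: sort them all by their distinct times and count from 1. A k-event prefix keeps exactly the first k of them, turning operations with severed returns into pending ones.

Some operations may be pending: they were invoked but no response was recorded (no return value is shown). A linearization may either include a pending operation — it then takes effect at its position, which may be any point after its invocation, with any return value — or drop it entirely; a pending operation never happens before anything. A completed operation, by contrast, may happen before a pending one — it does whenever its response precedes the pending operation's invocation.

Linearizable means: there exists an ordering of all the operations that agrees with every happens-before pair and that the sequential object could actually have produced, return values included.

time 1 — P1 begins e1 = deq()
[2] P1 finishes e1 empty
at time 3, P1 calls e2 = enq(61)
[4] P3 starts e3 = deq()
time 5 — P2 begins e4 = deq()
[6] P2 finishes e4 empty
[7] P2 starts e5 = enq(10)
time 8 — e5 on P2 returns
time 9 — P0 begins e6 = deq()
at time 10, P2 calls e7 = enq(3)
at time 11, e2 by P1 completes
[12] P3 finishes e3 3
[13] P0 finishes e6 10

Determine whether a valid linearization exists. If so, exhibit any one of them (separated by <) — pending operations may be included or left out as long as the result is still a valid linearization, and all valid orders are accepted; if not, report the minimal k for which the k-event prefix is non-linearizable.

linearizable — witness: e1 < e4 < e5 < e6 < e7 < e2 < e3

1. e1 deq() → empty, leaving queue <>
2. e4 deq() → empty, leaving queue <>
3. e5 enq(10), leaving queue <10>
4. e6 deq() → 10, leaving queue <>
5. e7 enq(3) (pending, included), leaving queue <3>
6. e2 enq(61), leaving queue <3,61>
7. e3 deq() → 3, leaving queue <61>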